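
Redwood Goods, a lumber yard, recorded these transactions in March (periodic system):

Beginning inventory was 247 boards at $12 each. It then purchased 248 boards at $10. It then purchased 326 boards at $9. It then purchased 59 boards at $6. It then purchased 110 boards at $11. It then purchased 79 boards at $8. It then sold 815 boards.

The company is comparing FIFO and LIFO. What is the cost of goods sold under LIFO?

FIFO COGS: 247 @ $12 + 248 @ $10 + 320 @ $9 = $8,324
LIFO COGS: 79 @ $8 + 110 @ $11 + 59 @ $6 + 326 @ $9 + 241 @ $10 = $7,540

COGS = $7,540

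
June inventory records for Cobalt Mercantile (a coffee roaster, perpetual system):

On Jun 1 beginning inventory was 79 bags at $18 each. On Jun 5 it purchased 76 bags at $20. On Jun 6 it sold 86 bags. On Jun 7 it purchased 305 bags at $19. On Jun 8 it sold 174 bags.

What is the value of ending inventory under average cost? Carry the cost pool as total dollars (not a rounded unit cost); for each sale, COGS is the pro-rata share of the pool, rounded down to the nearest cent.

After Jun 1: 79 on hand, pool $1,422.00 (≈ $18.0000 each)
After Jun 5: 155 on hand, pool $2,942.00 (≈ $18.9806 each)
Jun 6, sell 86: 86/155 × $2,942.00 → $1,632.33
After Jun 7: 374 on hand, pool $7,104.67 (≈ $18.9964 each)
Jun 8, sell 174: 174/374 × $7,104.67 → $3,305.38
Total COGS = $1,632.33 + $3,305.38 = $4,937.71
Ending inventory (cost pool remaining) = $3,799.29
Check: goods available $8,737.00 = COGS $4,937.71 + ending $3,799.29

Ending inventory = $3,799.29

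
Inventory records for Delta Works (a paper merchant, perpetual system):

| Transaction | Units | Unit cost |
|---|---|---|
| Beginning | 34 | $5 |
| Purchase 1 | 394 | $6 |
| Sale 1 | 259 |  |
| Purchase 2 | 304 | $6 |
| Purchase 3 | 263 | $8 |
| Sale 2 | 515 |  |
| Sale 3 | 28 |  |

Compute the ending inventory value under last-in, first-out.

Ending inventory = $1,124

Sale 1 (259) [LIFO — newest first]: 259 @ $6 = $1,554
Sale 2 (515) [LIFO — newest first]: 263 @ $8 + 252 @ $6 = $3,616
Sale 3 (28) [LIFO — newest first]: 28 @ $6 = $168
Total COGS = $1,554 + $3,616 + $168 = $5,338
Ending inventory: 34 @ $5 + 135 @ $6 + 24 @ $6 = $1,124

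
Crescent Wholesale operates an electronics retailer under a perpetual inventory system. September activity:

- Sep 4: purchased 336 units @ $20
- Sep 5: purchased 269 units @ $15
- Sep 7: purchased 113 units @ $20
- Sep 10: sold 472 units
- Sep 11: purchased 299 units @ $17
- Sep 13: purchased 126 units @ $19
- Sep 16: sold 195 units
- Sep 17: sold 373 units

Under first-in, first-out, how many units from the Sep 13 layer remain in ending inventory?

Sep 10, 472 sold [FIFO — oldest first]: 336 @ $20 + 136 @ $15 = $8,760
Sep 16, 195 sold [FIFO — oldest first]: 133 @ $15 + 62 @ $20 = $3,235
Sep 17, 373 sold [FIFO — oldest first]: 51 @ $20 + 299 @ $17 + 23 @ $19 = $6,540
Total COGS = $8,760 + $3,235 + $6,540 = $18,535
Ending inventory: 103 @ $19 = $1,957

103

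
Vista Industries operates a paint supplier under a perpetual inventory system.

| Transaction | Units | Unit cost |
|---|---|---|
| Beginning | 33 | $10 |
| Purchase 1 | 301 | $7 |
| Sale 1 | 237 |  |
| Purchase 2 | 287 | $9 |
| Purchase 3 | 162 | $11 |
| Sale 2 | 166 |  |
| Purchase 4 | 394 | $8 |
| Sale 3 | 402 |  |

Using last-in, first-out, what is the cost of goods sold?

COGS = $6,701

Sale 1 (237) [LIFO — newest first]: 237 @ $7 = $1,659
Sale 2 (166) [LIFO — newest first]: 162 @ $11 + 4 @ $9 = $1,818
Sale 3 (402) [LIFO — newest first]: 394 @ $8 + 8 @ $9 = $3,224
Total COGS = $1,659 + $1,818 + $3,224 = $6,701
Ending inventory: 33 @ $10 + 64 @ $7 + 275 @ $9 = $3,253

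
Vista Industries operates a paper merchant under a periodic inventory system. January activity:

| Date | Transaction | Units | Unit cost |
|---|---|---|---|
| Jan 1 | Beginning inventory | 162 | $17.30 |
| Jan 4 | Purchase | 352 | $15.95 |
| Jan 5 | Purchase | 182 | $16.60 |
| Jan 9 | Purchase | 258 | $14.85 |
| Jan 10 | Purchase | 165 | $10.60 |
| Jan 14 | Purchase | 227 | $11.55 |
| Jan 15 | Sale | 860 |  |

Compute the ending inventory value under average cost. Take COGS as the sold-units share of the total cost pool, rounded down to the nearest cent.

Jan 15, sell 860: 860/1346 × $19,640.35 → $12,548.81
Ending inventory (cost pool remaining) = $7,091.54

Ending inventory = $7,091.54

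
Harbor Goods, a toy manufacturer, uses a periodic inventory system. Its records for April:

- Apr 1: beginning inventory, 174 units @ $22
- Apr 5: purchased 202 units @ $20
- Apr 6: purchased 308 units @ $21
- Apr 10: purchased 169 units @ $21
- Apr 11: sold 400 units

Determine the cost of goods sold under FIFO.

Apr 11, 400 sold [FIFO — oldest first]: 174 @ $22 + 202 @ $20 + 24 @ $21 = $8,372
Ending inventory: 284 @ $21 + 169 @ $21 = $9,513

COGS = $8,372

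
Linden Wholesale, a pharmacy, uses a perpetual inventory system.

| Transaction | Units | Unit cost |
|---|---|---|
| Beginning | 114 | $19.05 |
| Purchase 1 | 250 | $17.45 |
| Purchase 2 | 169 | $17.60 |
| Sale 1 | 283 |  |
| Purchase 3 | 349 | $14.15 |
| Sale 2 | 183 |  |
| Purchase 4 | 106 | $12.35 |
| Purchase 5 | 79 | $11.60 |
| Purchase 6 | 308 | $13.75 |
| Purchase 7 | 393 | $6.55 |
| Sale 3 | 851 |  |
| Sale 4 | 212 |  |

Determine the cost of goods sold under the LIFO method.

Sale 1 (283) [LIFO — newest first]: 169 @ $17.60 + 114 @ $17.45 = $4,963.70
Sale 2 (183) [LIFO — newest first]: 183 @ $14.15 = $2,589.45
Sale 3 (851) [LIFO — newest first]: 393 @ $6.55 + 308 @ $13.75 + 79 @ $11.60 + 71 @ $12.35 = $8,602.40
Sale 4 (212) [LIFO — newest first]: 35 @ $12.35 + 166 @ $14.15 + 11 @ $17.45 = $2,973.10
Total COGS = $4,963.70 + $2,589.45 + $8,602.40 + $2,973.10 = $19,128.65
Ending inventory: 114 @ $19.05 + 125 @ $17.45 = $4,352.95
Check: goods available $23,481.60 = COGS $19,128.65 + ending $4,352.95

COGS = $19,128.65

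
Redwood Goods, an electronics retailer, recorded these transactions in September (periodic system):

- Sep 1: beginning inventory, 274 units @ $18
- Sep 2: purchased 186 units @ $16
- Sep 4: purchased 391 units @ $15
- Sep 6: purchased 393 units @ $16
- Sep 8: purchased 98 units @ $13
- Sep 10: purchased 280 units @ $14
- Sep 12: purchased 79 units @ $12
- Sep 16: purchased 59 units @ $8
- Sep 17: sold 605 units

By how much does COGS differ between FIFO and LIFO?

FIFO COGS: 274 @ $18 + 186 @ $16 + 145 @ $15 = $10,083
LIFO COGS: 59 @ $8 + 79 @ $12 + 280 @ $14 + 98 @ $13 + 89 @ $16 = $8,038
Difference = |$10,083 − $8,038| = $2,045

$2,045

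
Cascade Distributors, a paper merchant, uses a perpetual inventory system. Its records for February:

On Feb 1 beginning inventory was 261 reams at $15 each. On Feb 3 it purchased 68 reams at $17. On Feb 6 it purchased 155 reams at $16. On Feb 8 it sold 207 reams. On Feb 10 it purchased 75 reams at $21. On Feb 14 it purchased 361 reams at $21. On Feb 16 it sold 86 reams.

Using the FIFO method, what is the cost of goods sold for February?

COGS = $4,459

Feb 8, 207 sold [FIFO — oldest first]: 207 @ $15 = $3,105
Feb 16, 86 sold [FIFO — oldest first]: 54 @ $15 + 32 @ $17 = $1,354
Total COGS = $3,105 + $1,354 = $4,459
Ending inventory: 36 @ $17 + 155 @ $16 + 75 @ $21 + 361 @ $21 = $12,248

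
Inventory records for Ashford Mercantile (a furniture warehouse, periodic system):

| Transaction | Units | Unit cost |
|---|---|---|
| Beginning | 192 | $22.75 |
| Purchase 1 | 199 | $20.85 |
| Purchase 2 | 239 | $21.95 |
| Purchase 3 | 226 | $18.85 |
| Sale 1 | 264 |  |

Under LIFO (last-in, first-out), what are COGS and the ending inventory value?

Sale 1 (264) [LIFO — newest first]: 226 @ $18.85 + 38 @ $21.95 = $5,094.20
Ending inventory: 192 @ $22.75 + 199 @ $20.85 + 201 @ $21.95 = $12,929.10

COGS = $5,094.20; ending inventory = $12,929.10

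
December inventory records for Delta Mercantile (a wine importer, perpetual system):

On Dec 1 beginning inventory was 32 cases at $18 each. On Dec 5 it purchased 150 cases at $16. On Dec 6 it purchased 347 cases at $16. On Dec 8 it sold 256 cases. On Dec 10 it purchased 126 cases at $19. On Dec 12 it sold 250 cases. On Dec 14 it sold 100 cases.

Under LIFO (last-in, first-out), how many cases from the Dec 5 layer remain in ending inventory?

17

Dec 8, 256 sold [LIFO — newest first]: 256 @ $16 = $4,096
Dec 12, 250 sold [LIFO — newest first]: 126 @ $19 + 91 @ $16 + 33 @ $16 = $4,378
Dec 14, 100 sold [LIFO — newest first]: 100 @ $16 = $1,600
Total COGS = $4,096 + $4,378 + $1,600 = $10,074
Ending inventory: 32 @ $18 + 17 @ $16 = $848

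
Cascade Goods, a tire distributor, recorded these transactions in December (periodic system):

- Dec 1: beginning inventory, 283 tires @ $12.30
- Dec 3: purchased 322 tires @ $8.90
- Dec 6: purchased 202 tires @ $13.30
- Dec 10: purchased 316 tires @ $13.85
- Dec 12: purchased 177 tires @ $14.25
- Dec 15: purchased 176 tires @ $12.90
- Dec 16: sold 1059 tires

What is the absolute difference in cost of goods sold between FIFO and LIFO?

FIFO COGS: 283 @ $12.30 + 322 @ $8.90 + 202 @ $13.30 + 252 @ $13.85 = $12,523.50
LIFO COGS: 176 @ $12.90 + 177 @ $14.25 + 316 @ $13.85 + 202 @ $13.30 + 188 @ $8.90 = $13,529.05
Difference = |$12,523.50 − $13,529.05| = $1,005.55

$1,005.55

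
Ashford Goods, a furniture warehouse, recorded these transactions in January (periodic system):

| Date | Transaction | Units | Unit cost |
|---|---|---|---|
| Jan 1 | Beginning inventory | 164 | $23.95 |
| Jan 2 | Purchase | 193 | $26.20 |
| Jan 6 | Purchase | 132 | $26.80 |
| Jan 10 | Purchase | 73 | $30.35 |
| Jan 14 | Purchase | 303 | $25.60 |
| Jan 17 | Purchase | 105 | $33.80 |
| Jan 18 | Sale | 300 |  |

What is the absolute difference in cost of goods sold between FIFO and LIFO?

FIFO COGS: 164 @ $23.95 + 136 @ $26.20 = $7,491.00
LIFO COGS: 105 @ $33.80 + 195 @ $25.60 = $8,541.00
Difference = |$7,491.00 − $8,541.00| = $1,050.00

$1,050.00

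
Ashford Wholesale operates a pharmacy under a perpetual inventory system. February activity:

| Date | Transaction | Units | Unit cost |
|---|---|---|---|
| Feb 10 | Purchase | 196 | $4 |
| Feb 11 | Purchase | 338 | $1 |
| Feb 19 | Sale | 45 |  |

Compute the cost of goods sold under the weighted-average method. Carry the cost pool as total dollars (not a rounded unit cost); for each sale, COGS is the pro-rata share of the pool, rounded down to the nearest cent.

COGS = $94.55

After Feb 10: 196 on hand, pool $784.00 (≈ $4.0000 each)
After Feb 11: 534 on hand, pool $1,122.00 (≈ $2.1011 each)
Feb 19, sell 45: 45/534 × $1,122.00 → $94.55
Ending inventory (cost pool remaining) = $1,027.45
Check: goods available $1,122.00 = COGS $94.55 + ending $1,027.45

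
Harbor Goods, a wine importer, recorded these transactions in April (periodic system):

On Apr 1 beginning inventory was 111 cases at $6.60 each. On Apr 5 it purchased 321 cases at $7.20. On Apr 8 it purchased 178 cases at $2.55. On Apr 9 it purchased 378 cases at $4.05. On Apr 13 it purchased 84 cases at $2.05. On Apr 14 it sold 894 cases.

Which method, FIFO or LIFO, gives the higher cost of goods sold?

FIFO

FIFO COGS: 111 @ $6.60 + 321 @ $7.20 + 178 @ $2.55 + 284 @ $4.05 = $4,647.90
LIFO COGS: 84 @ $2.05 + 378 @ $4.05 + 178 @ $2.55 + 254 @ $7.20 = $3,985.80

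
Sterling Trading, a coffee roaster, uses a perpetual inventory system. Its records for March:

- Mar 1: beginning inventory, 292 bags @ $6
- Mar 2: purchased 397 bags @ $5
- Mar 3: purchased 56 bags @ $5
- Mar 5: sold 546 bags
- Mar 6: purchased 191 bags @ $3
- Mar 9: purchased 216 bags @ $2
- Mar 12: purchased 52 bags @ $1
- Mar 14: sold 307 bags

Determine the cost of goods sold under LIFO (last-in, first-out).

COGS = $3,424

Mar 5, 546 sold [LIFO — newest first]: 56 @ $5 + 397 @ $5 + 93 @ $6 = $2,823
Mar 14, 307 sold [LIFO — newest first]: 52 @ $1 + 216 @ $2 + 39 @ $3 = $601
Total COGS = $2,823 + $601 = $3,424
Ending inventory: 199 @ $6 + 152 @ $3 = $1,650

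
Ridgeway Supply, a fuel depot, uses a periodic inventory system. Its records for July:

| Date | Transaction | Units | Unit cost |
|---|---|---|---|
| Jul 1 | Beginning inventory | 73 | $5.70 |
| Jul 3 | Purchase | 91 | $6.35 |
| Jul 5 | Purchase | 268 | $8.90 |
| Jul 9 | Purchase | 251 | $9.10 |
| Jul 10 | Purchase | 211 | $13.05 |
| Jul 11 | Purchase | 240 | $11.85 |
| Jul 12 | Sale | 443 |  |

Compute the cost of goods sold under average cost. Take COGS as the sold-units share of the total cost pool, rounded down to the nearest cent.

Jul 12, sell 443: 443/1134 × $11,260.80 → $4,399.06
Ending inventory (cost pool remaining) = $6,861.74

COGS = $4,399.06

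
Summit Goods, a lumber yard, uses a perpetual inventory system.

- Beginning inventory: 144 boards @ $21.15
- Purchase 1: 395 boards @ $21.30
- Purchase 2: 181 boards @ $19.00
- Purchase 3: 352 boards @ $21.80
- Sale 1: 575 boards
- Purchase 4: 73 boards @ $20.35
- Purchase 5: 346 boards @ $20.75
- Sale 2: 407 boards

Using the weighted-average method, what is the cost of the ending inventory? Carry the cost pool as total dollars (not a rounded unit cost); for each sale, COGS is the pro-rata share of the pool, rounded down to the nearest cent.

After Beginning: 144 on hand, pool $3,045.60 (≈ $21.1500 each)
After Purchase 1: 539 on hand, pool $11,459.10 (≈ $21.2599 each)
After Purchase 2: 720 on hand, pool $14,898.10 (≈ $20.6918 each)
After Purchase 3: 1072 on hand, pool $22,571.70 (≈ $21.0557 each)
Sale 1, sell 575: 575/1072 × $22,571.70 → $12,107.02
After Purchase 4: 570 on hand, pool $11,950.23 (≈ $20.9653 each)
After Purchase 5: 916 on hand, pool $19,129.73 (≈ $20.8840 each)
Sale 2, sell 407: 407/916 × $19,129.73 → $8,499.78
Total COGS = $12,107.02 + $8,499.78 = $20,606.80
Ending inventory (cost pool remaining) = $10,629.95
Check: goods available $31,236.75 = COGS $20,606.80 + ending $10,629.95

Ending inventory = $10,629.95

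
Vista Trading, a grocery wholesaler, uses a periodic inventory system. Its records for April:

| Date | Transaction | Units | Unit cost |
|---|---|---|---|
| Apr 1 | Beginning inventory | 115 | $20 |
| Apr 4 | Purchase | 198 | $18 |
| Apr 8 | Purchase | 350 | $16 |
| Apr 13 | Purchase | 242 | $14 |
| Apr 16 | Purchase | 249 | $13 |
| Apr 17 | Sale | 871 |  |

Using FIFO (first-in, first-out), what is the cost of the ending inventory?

Ending inventory = $3,713

Apr 17, 871 sold [FIFO — oldest first]: 115 @ $20 + 198 @ $18 + 350 @ $16 + 208 @ $14 = $14,376
Ending inventory: 34 @ $14 + 249 @ $13 = $3,713
Check: goods available $18,089 = COGS $14,376 + ending $3,713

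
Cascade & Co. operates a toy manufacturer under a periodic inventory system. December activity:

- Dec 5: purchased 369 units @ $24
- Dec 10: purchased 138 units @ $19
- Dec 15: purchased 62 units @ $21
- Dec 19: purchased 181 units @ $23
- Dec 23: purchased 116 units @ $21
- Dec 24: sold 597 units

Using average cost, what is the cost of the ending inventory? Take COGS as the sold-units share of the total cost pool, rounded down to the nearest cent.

Ending inventory = $6,019.58

Dec 24, sell 597: 597/866 × $19,379.00 → $13,359.42
Ending inventory (cost pool remaining) = $6,019.58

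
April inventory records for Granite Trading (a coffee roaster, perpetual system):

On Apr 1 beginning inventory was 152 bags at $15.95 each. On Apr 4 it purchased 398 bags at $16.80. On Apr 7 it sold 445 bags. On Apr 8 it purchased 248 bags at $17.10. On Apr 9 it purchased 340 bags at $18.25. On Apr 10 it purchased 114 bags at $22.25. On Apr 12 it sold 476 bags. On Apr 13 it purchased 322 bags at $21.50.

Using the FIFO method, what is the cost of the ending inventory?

Ending inventory = $13,419.75

Apr 7, 445 sold [FIFO — oldest first]: 152 @ $15.95 + 293 @ $16.80 = $7,346.80
Apr 12, 476 sold [FIFO — oldest first]: 105 @ $16.80 + 248 @ $17.10 + 123 @ $18.25 = $8,249.55
Total COGS = $7,346.80 + $8,249.55 = $15,596.35
Ending inventory: 217 @ $18.25 + 114 @ $22.25 + 322 @ $21.50 = $13,419.75
Check: goods available $29,016.10 = COGS $15,596.35 + ending $13,419.75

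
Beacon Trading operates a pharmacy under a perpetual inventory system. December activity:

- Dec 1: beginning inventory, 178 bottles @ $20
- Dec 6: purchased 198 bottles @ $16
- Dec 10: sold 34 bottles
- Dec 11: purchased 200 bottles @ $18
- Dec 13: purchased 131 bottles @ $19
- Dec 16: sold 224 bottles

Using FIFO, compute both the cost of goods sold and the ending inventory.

COGS = $4,840; ending inventory = $7,977

Dec 10, 34 sold [FIFO — oldest first]: 34 @ $20 = $680
Dec 16, 224 sold [FIFO — oldest first]: 144 @ $20 + 80 @ $16 = $4,160
Total COGS = $680 + $4,160 = $4,840
Ending inventory: 118 @ $16 + 200 @ $18 + 131 @ $19 = $7,977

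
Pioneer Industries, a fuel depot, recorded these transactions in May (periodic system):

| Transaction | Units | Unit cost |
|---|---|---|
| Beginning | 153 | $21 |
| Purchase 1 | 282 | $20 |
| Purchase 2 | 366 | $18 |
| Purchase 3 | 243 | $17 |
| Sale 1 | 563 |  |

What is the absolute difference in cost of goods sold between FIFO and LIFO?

FIFO COGS: 153 @ $21 + 282 @ $20 + 128 @ $18 = $11,157
LIFO COGS: 243 @ $17 + 320 @ $18 = $9,891
Difference = |$11,157 − $9,891| = $1,266

$1,266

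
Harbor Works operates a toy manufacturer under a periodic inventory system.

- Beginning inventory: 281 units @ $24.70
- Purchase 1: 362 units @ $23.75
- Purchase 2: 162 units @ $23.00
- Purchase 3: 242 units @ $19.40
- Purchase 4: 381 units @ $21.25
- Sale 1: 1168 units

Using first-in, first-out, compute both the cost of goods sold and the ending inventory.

Sale 1 (1168) [FIFO — oldest first]: 281 @ $24.70 + 362 @ $23.75 + 162 @ $23.00 + 242 @ $19.40 + 121 @ $21.25 = $26,530.25
Ending inventory: 260 @ $21.25 = $5,525.00

COGS = $26,530.25; ending inventory = $5,525.00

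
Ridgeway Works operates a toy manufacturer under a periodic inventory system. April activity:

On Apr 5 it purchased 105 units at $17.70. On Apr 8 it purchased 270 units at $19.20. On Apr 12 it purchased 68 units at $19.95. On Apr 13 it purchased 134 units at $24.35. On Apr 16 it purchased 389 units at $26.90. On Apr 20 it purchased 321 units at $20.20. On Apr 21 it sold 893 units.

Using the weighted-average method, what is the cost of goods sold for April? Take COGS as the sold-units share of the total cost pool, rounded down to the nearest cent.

COGS = $19,851.59

Apr 21, sell 893: 893/1287 × $28,610.30 → $19,851.59
Ending inventory (cost pool remaining) = $8,758.71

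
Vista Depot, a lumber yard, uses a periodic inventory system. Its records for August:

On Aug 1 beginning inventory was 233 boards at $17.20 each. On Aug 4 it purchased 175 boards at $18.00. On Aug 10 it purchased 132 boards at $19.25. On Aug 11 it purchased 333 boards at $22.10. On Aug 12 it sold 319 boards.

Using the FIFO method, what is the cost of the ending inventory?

Ending inventory = $11,502.30

Aug 12, 319 sold [FIFO — oldest first]: 233 @ $17.20 + 86 @ $18.00 = $5,555.60
Ending inventory: 89 @ $18.00 + 132 @ $19.25 + 333 @ $22.10 = $11,502.30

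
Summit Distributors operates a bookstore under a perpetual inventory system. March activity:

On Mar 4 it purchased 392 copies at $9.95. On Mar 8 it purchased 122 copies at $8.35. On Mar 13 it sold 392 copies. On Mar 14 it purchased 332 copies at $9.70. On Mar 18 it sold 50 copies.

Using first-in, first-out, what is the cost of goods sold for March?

COGS = $4,317.90

Mar 13, 392 sold [FIFO — oldest first]: 392 @ $9.95 = $3,900.40
Mar 18, 50 sold [FIFO — oldest first]: 50 @ $8.35 = $417.50
Total COGS = $3,900.40 + $417.50 = $4,317.90
Ending inventory: 72 @ $8.35 + 332 @ $9.70 = $3,821.60
Check: goods available $8,139.50 = COGS $4,317.90 + ending $3,821.60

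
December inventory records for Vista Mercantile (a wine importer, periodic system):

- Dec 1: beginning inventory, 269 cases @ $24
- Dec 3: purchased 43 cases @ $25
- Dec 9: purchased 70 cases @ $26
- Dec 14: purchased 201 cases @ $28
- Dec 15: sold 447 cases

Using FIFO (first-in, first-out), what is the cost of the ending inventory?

Ending inventory = $3,808

Dec 15, 447 sold [FIFO — oldest first]: 269 @ $24 + 43 @ $25 + 70 @ $26 + 65 @ $28 = $11,171
Ending inventory: 136 @ $28 = $3,808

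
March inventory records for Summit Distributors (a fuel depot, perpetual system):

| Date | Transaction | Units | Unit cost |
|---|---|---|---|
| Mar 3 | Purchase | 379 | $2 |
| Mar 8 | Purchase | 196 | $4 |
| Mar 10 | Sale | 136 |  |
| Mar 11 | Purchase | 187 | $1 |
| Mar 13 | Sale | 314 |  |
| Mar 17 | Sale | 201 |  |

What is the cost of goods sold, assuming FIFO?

Mar 10, 136 sold [FIFO — oldest first]: 136 @ $2 = $272
Mar 13, 314 sold [FIFO — oldest first]: 243 @ $2 + 71 @ $4 = $770
Mar 17, 201 sold [FIFO — oldest first]: 125 @ $4 + 76 @ $1 = $576
Total COGS = $272 + $770 + $576 = $1,618
Ending inventory: 111 @ $1 = $111
Check: goods available $1,729 = COGS $1,618 + ending $111

COGS = $1,618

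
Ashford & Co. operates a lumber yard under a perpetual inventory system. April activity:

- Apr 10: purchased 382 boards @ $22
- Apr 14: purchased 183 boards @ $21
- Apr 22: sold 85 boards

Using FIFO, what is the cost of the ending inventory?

Ending inventory = $10,377

Apr 22, 85 sold [FIFO — oldest first]: 85 @ $22 = $1,870
Ending inventory: 297 @ $22 + 183 @ $21 = $10,377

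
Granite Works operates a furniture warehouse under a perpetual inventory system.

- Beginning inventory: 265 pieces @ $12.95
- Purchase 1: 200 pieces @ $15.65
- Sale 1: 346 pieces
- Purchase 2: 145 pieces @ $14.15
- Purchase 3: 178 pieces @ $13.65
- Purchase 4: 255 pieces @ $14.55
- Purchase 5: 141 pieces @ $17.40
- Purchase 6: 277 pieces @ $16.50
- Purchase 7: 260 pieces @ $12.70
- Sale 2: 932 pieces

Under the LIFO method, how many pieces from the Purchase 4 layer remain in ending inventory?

Sale 1 (346) [LIFO — newest first]: 200 @ $15.65 + 146 @ $12.95 = $5,020.70
Sale 2 (932) [LIFO — newest first]: 260 @ $12.70 + 277 @ $16.50 + 141 @ $17.40 + 254 @ $14.55 = $14,021.60
Total COGS = $5,020.70 + $14,021.60 = $19,042.30
Ending inventory: 119 @ $12.95 + 145 @ $14.15 + 178 @ $13.65 + 1 @ $14.55 = $6,037.05

1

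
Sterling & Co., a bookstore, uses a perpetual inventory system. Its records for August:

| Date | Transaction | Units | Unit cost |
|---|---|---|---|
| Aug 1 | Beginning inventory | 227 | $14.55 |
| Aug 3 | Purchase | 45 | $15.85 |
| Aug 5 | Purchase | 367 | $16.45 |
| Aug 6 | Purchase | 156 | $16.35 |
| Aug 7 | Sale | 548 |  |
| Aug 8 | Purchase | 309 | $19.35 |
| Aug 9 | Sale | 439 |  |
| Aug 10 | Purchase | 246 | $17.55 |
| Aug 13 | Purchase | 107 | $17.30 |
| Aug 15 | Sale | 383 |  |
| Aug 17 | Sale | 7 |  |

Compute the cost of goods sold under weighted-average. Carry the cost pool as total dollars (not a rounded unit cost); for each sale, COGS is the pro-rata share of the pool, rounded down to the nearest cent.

COGS = $23,347.03

After Aug 1: 227 on hand, pool $3,302.85 (≈ $14.5500 each)
After Aug 3: 272 on hand, pool $4,016.10 (≈ $14.7651 each)
After Aug 5: 639 on hand, pool $10,053.25 (≈ $15.7328 each)
After Aug 6: 795 on hand, pool $12,603.85 (≈ $15.8539 each)
Aug 7, sell 548: 548/795 × $12,603.85 → $8,687.93
After Aug 8: 556 on hand, pool $9,895.07 (≈ $17.7969 each)
Aug 9, sell 439: 439/556 × $9,895.07 → $7,812.83
After Aug 10: 363 on hand, pool $6,399.54 (≈ $17.6296 each)
After Aug 13: 470 on hand, pool $8,250.64 (≈ $17.5546 each)
Aug 15, sell 383: 383/470 × $8,250.64 → $6,723.39
Aug 17, sell 7: 7/87 × $1,527.25 → $122.88
Total COGS = $8,687.93 + $7,812.83 + $6,723.39 + $122.88 = $23,347.03
Ending inventory (cost pool remaining) = $1,404.37
Check: goods available $24,751.40 = COGS $23,347.03 + ending $1,404.37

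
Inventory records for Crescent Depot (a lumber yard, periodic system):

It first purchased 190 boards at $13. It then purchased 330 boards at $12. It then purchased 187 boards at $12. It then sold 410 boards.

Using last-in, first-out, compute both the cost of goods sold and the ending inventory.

Sale 1 (410) [LIFO — newest first]: 187 @ $12 + 223 @ $12 = $4,920
Ending inventory: 190 @ $13 + 107 @ $12 = $3,754

COGS = $4,920; ending inventory = $3,754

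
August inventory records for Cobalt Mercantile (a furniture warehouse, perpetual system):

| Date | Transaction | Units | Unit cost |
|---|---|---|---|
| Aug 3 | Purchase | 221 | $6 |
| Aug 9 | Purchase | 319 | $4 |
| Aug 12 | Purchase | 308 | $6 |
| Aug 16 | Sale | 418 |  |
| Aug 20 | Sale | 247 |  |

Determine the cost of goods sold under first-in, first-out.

Aug 16, 418 sold [FIFO — oldest first]: 221 @ $6 + 197 @ $4 = $2,114
Aug 20, 247 sold [FIFO — oldest first]: 122 @ $4 + 125 @ $6 = $1,238
Total COGS = $2,114 + $1,238 = $3,352
Ending inventory: 183 @ $6 = $1,098

COGS = $3,352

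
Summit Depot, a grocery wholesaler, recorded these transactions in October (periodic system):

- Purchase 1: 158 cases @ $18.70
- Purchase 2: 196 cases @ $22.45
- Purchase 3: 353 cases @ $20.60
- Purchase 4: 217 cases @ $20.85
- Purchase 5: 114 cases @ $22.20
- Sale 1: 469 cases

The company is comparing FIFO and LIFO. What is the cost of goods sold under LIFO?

FIFO COGS: 158 @ $18.70 + 196 @ $22.45 + 115 @ $20.60 = $9,723.80
LIFO COGS: 114 @ $22.20 + 217 @ $20.85 + 138 @ $20.60 = $9,898.05

COGS = $9,898.05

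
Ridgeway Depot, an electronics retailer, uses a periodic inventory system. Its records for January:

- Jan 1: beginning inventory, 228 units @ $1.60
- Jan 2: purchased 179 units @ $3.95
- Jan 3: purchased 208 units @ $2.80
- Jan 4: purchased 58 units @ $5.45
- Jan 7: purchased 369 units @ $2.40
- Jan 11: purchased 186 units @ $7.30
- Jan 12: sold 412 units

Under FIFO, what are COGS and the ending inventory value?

Jan 12, 412 sold [FIFO — oldest first]: 228 @ $1.60 + 179 @ $3.95 + 5 @ $2.80 = $1,085.85
Ending inventory: 203 @ $2.80 + 58 @ $5.45 + 369 @ $2.40 + 186 @ $7.30 = $3,127.90

COGS = $1,085.85; ending inventory = $3,127.90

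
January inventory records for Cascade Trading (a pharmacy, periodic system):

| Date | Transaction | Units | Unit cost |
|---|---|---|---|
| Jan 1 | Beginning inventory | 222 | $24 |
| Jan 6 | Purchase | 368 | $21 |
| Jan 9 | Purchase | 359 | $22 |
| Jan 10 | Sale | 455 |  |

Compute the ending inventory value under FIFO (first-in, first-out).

Jan 10, 455 sold [FIFO — oldest first]: 222 @ $24 + 233 @ $21 = $10,221
Ending inventory: 135 @ $21 + 359 @ $22 = $10,733

Ending inventory = $10,733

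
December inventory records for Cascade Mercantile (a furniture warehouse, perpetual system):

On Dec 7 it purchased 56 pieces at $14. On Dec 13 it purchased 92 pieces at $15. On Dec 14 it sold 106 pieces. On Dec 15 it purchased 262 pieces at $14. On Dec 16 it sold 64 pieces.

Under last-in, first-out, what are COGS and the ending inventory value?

COGS = $2,472; ending inventory = $3,360

Dec 14, 106 sold [LIFO — newest first]: 92 @ $15 + 14 @ $14 = $1,576
Dec 16, 64 sold [LIFO — newest first]: 64 @ $14 = $896
Total COGS = $1,576 + $896 = $2,472
Ending inventory: 42 @ $14 + 198 @ $14 = $3,360
Check: goods available $5,832 = COGS $2,472 + ending $3,360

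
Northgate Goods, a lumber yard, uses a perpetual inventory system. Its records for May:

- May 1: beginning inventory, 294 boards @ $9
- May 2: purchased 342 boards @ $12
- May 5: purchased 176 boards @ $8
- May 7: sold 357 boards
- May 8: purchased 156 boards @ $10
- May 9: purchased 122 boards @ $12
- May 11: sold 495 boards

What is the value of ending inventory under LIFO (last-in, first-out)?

May 7, 357 sold [LIFO — newest first]: 176 @ $8 + 181 @ $12 = $3,580
May 11, 495 sold [LIFO — newest first]: 122 @ $12 + 156 @ $10 + 161 @ $12 + 56 @ $9 = $5,460
Total COGS = $3,580 + $5,460 = $9,040
Ending inventory: 238 @ $9 = $2,142

Ending inventory = $2,142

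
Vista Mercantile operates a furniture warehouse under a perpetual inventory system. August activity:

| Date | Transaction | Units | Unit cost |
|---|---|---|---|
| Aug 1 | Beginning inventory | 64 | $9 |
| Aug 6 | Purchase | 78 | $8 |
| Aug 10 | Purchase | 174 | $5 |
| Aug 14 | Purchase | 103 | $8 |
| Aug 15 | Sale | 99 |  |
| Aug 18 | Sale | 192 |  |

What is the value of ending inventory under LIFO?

Ending inventory = $1,088

Aug 15, 99 sold [LIFO — newest first]: 99 @ $8 = $792
Aug 18, 192 sold [LIFO — newest first]: 4 @ $8 + 174 @ $5 + 14 @ $8 = $1,014
Total COGS = $792 + $1,014 = $1,806
Ending inventory: 64 @ $9 + 64 @ $8 = $1,088
Check: goods available $2,894 = COGS $1,806 + ending $1,088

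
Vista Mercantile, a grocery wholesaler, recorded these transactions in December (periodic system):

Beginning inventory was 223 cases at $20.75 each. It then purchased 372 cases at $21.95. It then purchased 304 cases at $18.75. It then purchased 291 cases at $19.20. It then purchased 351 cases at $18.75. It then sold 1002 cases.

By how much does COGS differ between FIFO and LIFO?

$1,372.60

FIFO COGS: 223 @ $20.75 + 372 @ $21.95 + 304 @ $18.75 + 103 @ $19.20 = $20,470.25
LIFO COGS: 351 @ $18.75 + 291 @ $19.20 + 304 @ $18.75 + 56 @ $21.95 = $19,097.65
Difference = |$20,470.25 − $19,097.65| = $1,372.60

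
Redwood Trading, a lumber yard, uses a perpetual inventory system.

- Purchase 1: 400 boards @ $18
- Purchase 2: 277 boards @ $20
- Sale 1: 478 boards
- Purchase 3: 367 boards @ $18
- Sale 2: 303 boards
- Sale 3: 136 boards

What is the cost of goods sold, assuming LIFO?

Sale 1 (478) [LIFO — newest first]: 277 @ $20 + 201 @ $18 = $9,158
Sale 2 (303) [LIFO — newest first]: 303 @ $18 = $5,454
Sale 3 (136) [LIFO — newest first]: 64 @ $18 + 72 @ $18 = $2,448
Total COGS = $9,158 + $5,454 + $2,448 = $17,060
Ending inventory: 127 @ $18 = $2,286
Check: goods available $19,346 = COGS $17,060 + ending $2,286

COGS = $17,060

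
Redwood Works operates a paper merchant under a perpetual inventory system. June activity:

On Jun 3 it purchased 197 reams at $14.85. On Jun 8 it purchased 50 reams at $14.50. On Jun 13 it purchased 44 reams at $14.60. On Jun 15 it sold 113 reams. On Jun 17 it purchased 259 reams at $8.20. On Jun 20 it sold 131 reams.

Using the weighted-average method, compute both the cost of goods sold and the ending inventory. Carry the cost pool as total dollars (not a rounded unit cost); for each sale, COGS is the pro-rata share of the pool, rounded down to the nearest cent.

COGS = $3,090.79; ending inventory = $3,325.86

After Jun 3: 197 on hand, pool $2,925.45 (≈ $14.8500 each)
After Jun 8: 247 on hand, pool $3,650.45 (≈ $14.7791 each)
After Jun 13: 291 on hand, pool $4,292.85 (≈ $14.7521 each)
Jun 15, sell 113: 113/291 × $4,292.85 → $1,666.98
After Jun 17: 437 on hand, pool $4,749.67 (≈ $10.8688 each)
Jun 20, sell 131: 131/437 × $4,749.67 → $1,423.81
Total COGS = $1,666.98 + $1,423.81 = $3,090.79
Ending inventory (cost pool remaining) = $3,325.86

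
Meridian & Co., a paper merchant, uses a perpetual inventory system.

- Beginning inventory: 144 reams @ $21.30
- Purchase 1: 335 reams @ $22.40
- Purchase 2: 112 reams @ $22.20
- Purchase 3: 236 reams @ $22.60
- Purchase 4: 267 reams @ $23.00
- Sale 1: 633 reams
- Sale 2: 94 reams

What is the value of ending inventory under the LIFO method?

Sale 1 (633) [LIFO — newest first]: 267 @ $23.00 + 236 @ $22.60 + 112 @ $22.20 + 18 @ $22.40 = $14,364.20
Sale 2 (94) [LIFO — newest first]: 94 @ $22.40 = $2,105.60
Total COGS = $14,364.20 + $2,105.60 = $16,469.80
Ending inventory: 144 @ $21.30 + 223 @ $22.40 = $8,062.40
Check: goods available $24,532.20 = COGS $16,469.80 + ending $8,062.40

Ending inventory = $8,062.40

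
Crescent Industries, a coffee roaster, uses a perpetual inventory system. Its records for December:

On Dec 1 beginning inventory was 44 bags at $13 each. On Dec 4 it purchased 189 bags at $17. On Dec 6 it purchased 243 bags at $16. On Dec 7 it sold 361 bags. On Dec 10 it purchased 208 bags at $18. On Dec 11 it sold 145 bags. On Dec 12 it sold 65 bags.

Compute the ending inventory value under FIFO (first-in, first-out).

Dec 7, 361 sold [FIFO — oldest first]: 44 @ $13 + 189 @ $17 + 128 @ $16 = $5,833
Dec 11, 145 sold [FIFO — oldest first]: 115 @ $16 + 30 @ $18 = $2,380
Dec 12, 65 sold [FIFO — oldest first]: 65 @ $18 = $1,170
Total COGS = $5,833 + $2,380 + $1,170 = $9,383
Ending inventory: 113 @ $18 = $2,034
Check: goods available $11,417 = COGS $9,383 + ending $2,034

Ending inventory = $2,034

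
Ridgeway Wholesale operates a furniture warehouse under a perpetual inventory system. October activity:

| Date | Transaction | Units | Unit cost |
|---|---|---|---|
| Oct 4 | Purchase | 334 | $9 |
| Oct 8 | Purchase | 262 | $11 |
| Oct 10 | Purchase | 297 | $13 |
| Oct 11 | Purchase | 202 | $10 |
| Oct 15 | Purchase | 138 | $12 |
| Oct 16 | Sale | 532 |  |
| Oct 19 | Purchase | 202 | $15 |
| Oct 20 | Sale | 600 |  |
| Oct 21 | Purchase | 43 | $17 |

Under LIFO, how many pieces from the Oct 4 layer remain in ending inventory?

303

Oct 16, 532 sold [LIFO — newest first]: 138 @ $12 + 202 @ $10 + 192 @ $13 = $6,172
Oct 20, 600 sold [LIFO — newest first]: 202 @ $15 + 105 @ $13 + 262 @ $11 + 31 @ $9 = $7,556
Total COGS = $6,172 + $7,556 = $13,728
Ending inventory: 303 @ $9 + 43 @ $17 = $3,458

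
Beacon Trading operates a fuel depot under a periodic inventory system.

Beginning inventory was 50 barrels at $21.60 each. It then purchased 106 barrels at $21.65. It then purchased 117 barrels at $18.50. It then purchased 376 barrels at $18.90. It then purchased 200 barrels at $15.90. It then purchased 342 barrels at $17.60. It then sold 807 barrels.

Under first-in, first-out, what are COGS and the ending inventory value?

COGS = $15,158.00; ending inventory = $6,687.00

Sale 1 (807) [FIFO — oldest first]: 50 @ $21.60 + 106 @ $21.65 + 117 @ $18.50 + 376 @ $18.90 + 158 @ $15.90 = $15,158.00
Ending inventory: 42 @ $15.90 + 342 @ $17.60 = $6,687.00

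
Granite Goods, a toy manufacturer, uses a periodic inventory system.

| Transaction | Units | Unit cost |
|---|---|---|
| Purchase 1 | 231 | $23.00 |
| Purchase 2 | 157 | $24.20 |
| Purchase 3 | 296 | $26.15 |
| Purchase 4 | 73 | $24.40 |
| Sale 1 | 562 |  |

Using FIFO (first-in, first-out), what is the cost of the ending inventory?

Sale 1 (562) [FIFO — oldest first]: 231 @ $23.00 + 157 @ $24.20 + 174 @ $26.15 = $13,662.50
Ending inventory: 122 @ $26.15 + 73 @ $24.40 = $4,971.50

Ending inventory = $4,971.50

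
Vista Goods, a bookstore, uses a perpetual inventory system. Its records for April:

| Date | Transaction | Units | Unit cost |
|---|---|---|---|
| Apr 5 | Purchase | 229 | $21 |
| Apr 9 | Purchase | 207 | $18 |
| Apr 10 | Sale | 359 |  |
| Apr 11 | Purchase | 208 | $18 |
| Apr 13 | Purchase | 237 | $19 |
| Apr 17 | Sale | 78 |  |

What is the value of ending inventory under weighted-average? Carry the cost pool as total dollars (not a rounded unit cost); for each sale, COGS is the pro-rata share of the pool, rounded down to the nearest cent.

Ending inventory = $8,296.79

After Apr 5: 229 on hand, pool $4,809.00 (≈ $21.0000 each)
After Apr 9: 436 on hand, pool $8,535.00 (≈ $19.5757 each)
Apr 10, sell 359: 359/436 × $8,535.00 → $7,027.67
After Apr 11: 285 on hand, pool $5,251.33 (≈ $18.4257 each)
After Apr 13: 522 on hand, pool $9,754.33 (≈ $18.6865 each)
Apr 17, sell 78: 78/522 × $9,754.33 → $1,457.54
Total COGS = $7,027.67 + $1,457.54 = $8,485.21
Ending inventory (cost pool remaining) = $8,296.79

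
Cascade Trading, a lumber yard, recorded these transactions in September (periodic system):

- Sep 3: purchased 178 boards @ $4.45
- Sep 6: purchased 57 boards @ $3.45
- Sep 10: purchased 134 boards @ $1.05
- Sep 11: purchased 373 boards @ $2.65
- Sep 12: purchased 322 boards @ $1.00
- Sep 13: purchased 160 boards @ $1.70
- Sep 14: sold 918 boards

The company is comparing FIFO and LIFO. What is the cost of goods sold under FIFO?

COGS = $2,293.90

FIFO COGS: 178 @ $4.45 + 57 @ $3.45 + 134 @ $1.05 + 373 @ $2.65 + 176 @ $1.00 = $2,293.90
LIFO COGS: 160 @ $1.70 + 322 @ $1.00 + 373 @ $2.65 + 63 @ $1.05 = $1,648.60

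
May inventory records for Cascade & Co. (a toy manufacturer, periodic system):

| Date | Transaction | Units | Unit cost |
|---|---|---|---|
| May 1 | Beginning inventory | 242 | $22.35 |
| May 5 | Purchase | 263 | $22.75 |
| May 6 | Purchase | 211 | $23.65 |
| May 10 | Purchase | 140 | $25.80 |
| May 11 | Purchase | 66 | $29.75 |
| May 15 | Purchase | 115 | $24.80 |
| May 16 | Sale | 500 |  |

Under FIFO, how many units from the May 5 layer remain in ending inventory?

May 16, 500 sold [FIFO — oldest first]: 242 @ $22.35 + 258 @ $22.75 = $11,278.20
Ending inventory: 5 @ $22.75 + 211 @ $23.65 + 140 @ $25.80 + 66 @ $29.75 + 115 @ $24.80 = $13,531.40

5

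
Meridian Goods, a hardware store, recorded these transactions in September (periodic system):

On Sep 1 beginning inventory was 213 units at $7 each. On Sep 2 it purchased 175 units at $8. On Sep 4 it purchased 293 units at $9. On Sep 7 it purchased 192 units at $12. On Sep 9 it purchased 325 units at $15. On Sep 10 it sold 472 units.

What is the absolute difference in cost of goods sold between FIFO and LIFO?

FIFO COGS: 213 @ $7 + 175 @ $8 + 84 @ $9 = $3,647
LIFO COGS: 325 @ $15 + 147 @ $12 = $6,639
Difference = |$3,647 − $6,639| = $2,992

$2,992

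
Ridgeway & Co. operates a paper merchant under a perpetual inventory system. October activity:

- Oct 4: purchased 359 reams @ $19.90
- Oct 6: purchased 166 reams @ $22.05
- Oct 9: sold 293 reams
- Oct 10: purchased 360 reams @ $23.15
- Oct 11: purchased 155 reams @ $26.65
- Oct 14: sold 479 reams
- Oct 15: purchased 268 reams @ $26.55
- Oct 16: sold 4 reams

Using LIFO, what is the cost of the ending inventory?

Ending inventory = $12,459.40

Oct 9, 293 sold [LIFO — newest first]: 166 @ $22.05 + 127 @ $19.90 = $6,187.60
Oct 14, 479 sold [LIFO — newest first]: 155 @ $26.65 + 324 @ $23.15 = $11,631.35
Oct 16, 4 sold [LIFO — newest first]: 4 @ $26.55 = $106.20
Total COGS = $6,187.60 + $11,631.35 + $106.20 = $17,925.15
Ending inventory: 232 @ $19.90 + 36 @ $23.15 + 264 @ $26.55 = $12,459.40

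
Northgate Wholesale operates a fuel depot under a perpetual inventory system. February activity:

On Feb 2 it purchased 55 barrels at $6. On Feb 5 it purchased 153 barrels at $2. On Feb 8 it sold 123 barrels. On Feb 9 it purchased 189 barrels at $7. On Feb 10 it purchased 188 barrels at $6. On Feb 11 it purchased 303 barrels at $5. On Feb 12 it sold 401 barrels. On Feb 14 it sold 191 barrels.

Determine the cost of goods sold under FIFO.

Feb 8, 123 sold [FIFO — oldest first]: 55 @ $6 + 68 @ $2 = $466
Feb 12, 401 sold [FIFO — oldest first]: 85 @ $2 + 189 @ $7 + 127 @ $6 = $2,255
Feb 14, 191 sold [FIFO — oldest first]: 61 @ $6 + 130 @ $5 = $1,016
Total COGS = $466 + $2,255 + $1,016 = $3,737
Ending inventory: 173 @ $5 = $865

COGS = $3,737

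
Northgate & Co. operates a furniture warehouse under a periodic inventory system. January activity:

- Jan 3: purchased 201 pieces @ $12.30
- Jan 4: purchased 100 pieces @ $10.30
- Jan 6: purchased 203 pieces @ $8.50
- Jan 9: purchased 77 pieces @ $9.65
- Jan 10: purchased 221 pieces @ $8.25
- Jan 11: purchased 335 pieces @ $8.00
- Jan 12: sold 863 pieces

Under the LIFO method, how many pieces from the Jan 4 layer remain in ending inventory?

Jan 12, 863 sold [LIFO — newest first]: 335 @ $8.00 + 221 @ $8.25 + 77 @ $9.65 + 203 @ $8.50 + 27 @ $10.30 = $7,249.90
Ending inventory: 201 @ $12.30 + 73 @ $10.30 = $3,224.20

73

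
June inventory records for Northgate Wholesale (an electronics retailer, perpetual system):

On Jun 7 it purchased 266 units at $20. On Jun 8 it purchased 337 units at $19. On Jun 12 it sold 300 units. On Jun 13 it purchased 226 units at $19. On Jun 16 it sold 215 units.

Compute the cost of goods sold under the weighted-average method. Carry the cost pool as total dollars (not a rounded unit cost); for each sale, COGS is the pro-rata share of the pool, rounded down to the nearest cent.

COGS = $9,971.65

After Jun 7: 266 on hand, pool $5,320.00 (≈ $20.0000 each)
After Jun 8: 603 on hand, pool $11,723.00 (≈ $19.4411 each)
Jun 12, sell 300: 300/603 × $11,723.00 → $5,832.33
After Jun 13: 529 on hand, pool $10,184.67 (≈ $19.2527 each)
Jun 16, sell 215: 215/529 × $10,184.67 → $4,139.32
Total COGS = $5,832.33 + $4,139.32 = $9,971.65
Ending inventory (cost pool remaining) = $6,045.35
Check: goods available $16,017.00 = COGS $9,971.65 + ending $6,045.35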